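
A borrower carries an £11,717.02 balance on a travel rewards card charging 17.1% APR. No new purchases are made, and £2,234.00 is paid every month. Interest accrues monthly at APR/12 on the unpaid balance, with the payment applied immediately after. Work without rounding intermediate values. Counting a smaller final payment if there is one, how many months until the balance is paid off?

Monthly rate r = 17.1%/12 = 1.425% = 0.01425.
Recurrence: B ← B·(1+r) − £2,234.00.
Month 1: interest £166.97; balance after payment £9,649.99.
Month 2: interest £137.51; balance after payment £7,553.50.
Month 3: interest £107.64; balance after payment £5,427.14.
Month 4: interest £77.34; balance after payment £3,270.47.
Month 5: interest £46.60; balance after payment £1,083.08.
Month 6: interest £15.43; balance after payment £0.00.

6 months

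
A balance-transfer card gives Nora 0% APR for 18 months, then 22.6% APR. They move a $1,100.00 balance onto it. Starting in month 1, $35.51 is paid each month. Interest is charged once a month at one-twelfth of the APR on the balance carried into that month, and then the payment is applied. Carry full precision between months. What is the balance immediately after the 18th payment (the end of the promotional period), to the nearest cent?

$460.82

Promo months 1–18 at r₀ = 0%/12 = 0; months 19+ at r₁ = 22.6%/12 = 0.0188333.
After month 18 (no interest yet): B = $1,100.00 − 18·$35.51 = $460.82.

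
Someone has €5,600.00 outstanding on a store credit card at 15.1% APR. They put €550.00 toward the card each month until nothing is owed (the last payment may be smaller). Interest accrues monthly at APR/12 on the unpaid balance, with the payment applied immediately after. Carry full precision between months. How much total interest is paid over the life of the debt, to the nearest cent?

Monthly rate r = 15.1%/12 = 1.25833% = 0.0125833.
Payoff takes n = ⌈−ln(1 − rB₀/P)/ln(1+r)⌉ = ⌈10.964⌉ = 11 payments; the last is €530.41.
Total paid = 10·€550.00 + €530.41 = €6,030.41.
Total interest = total paid − principal = €6,030.41 − €5,600.00 = €430.41.

€430.41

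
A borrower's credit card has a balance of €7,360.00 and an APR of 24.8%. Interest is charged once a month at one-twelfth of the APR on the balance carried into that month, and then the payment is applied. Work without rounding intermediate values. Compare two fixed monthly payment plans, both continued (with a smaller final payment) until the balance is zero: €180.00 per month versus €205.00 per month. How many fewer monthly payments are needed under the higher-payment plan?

25 fewer payments

Monthly rate r = 24.8%/12 = 2.06667% = 0.0206667.
At €180.00/mo: n = ⌈−ln(1 − rB₀/P)/ln(1+r)⌉ = 92 payments (last €27.27); total interest = total paid − €7,360.00 = €9,047.27.
At €205.00/mo: 67 payments (last €46.83); total interest €6,216.83.
Payments saved = 92 − 67 = 25.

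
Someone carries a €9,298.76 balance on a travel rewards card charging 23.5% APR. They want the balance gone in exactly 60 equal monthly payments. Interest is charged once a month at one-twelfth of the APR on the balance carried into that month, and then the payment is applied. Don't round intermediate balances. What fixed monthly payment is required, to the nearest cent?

€264.81

Monthly rate r = 23.5%/12 = 1.95833% = 0.0195833.
Level-payment amortization: P = B₀·r / (1 − (1+r)^(−n)) = 9298.76·0.0195833 / (1 − 1.01958^(−60)).
Denominator 1 − (1+r)^(−60) = 0.687653717.
P = 182.101 / 0.687653717 ≈ 264.81.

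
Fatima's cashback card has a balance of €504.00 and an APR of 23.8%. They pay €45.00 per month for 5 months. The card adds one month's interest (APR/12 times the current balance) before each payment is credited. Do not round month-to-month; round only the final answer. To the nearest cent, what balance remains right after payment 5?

€321.90

Monthly rate r = 23.8%/12 = 1.98333% = 0.0198333.
Each month: B ← B·(1+r) − €45.00.
Month 1: interest €10.00; balance after payment €469.00.
Month 2: interest €9.30; balance after payment €433.30.
Month 3: interest €8.59; balance after payment €396.89.
Month 4: interest €7.87; balance after payment €359.76.
Month 5: interest €7.14; balance after payment €321.90.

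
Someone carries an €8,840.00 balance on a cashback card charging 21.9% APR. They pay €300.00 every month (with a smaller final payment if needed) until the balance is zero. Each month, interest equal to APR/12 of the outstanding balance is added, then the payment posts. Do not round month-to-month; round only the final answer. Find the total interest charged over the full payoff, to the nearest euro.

€3,961

Monthly rate r = 21.9%/12 = 1.825% = 0.01825.
Payoff takes n = ⌈−ln(1 − rB₀/P)/ln(1+r)⌉ = ⌈42.669⌉ = 43 payments; the last is €201.24.
Total paid = 42·€300.00 + €201.24 = €12,801.24.
Total interest = total paid − principal = €12,801.24 − €8,840.00 = €3,961.24.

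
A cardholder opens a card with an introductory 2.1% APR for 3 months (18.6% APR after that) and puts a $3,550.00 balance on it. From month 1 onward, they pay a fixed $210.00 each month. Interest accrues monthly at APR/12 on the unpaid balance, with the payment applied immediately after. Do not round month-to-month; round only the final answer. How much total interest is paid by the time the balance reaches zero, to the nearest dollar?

$417

Promo months 1–3 at r₀ = 2.1%/12 = 0.00175; months 4+ at r₁ = 18.6%/12 = 0.0155.
After month 3: iterate B ← B·(1+r₀) − $210.00 for 3 months → $2,937.57.
Then at r₁ with $210.00/mo: n₂ = −ln(1 − r₁·B/P)/ln(1+r₁) ≈ 15.89 → 16 more payments.
Total paid = 18·$210.00 + $186.89 = $3,966.89; interest = $3,966.89 − $3,550.00 = $416.89.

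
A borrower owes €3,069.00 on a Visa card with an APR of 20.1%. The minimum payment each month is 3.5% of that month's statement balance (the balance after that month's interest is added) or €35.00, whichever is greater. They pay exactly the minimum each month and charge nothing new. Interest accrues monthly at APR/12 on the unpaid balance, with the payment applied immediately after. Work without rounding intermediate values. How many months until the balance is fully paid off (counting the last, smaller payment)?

Monthly rate r = 20.1%/12 = 1.675% = 0.01675.
While 3.5% of the post-interest balance exceeds €35.00, each month B ← (B·(1+r))·(1 − 0.035), i.e. B shrinks by the factor (1+r)·0.965 = 0.98116.
This holds for months 1–60. Entering month 61 the balance is €980.59; 3.5% of the post-interest balance is now below €35.00, so the flat €35.00 minimum applies from here.
From month 61 a fixed €35.00 at rate r clears €980.59 in 39 more payments. Total: 60 + 39 = 99 months.

99 months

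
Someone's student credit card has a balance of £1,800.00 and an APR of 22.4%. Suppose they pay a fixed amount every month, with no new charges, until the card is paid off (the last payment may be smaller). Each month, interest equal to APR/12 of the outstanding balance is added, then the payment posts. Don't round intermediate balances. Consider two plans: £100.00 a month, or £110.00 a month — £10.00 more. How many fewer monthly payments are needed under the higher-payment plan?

3 fewer payments

Monthly rate r = 22.4%/12 = 1.86667% = 0.0186667.
At £100.00/mo: n = ⌈−ln(1 − rB₀/P)/ln(1+r)⌉ = 23 payments (last £14.13); total interest = total paid − £1,800.00 = £414.13.
At £110.00/mo: 20 payments (last £78.13); total interest £368.13.
Payments saved = 23 − 20 = 3.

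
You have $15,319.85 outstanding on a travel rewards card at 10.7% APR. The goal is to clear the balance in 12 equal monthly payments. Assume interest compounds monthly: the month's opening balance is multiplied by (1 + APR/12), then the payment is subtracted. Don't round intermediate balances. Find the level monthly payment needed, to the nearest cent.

$1,351.85

Monthly rate r = 10.7%/12 = 0.891667% = 0.00891667.
Level-payment amortization: P = B₀·r / (1 − (1+r)^(−n)) = 15319.85·0.00891667 / (1 − 1.00892^(−12)).
Denominator 1 − (1+r)^(−12) = 0.101048123.
P = 136.602 / 0.101048123 ≈ 1351.85.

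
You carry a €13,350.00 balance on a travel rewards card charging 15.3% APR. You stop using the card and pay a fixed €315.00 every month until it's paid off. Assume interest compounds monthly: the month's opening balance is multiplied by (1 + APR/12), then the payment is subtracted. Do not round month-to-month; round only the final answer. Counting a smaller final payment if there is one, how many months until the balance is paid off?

Monthly rate r = 15.3%/12 = 1.275% = 0.01275.
Recurrence: B ← B·(1+r) − €315.00.
Month 1: interest €170.21; balance after payment €13,205.21.
Month 2: interest €168.37; balance after payment €13,058.58.
Closed form: n = −ln(1 − rB₀/P)/ln(1+r) = −ln(0.45964)/ln(1.01275) ≈ 61.353, so the balance reaches zero during payment 62.

62 payments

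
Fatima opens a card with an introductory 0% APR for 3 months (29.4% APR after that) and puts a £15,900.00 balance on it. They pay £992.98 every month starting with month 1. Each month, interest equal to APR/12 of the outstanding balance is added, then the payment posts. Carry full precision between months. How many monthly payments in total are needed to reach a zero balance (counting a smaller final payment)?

Promo months 1–3 at r₀ = 0%/12 = 0; months 4+ at r₁ = 29.4%/12 = 0.0245.
After month 3 (no interest yet): B = £15,900.00 − 3·£992.98 = £12,921.06.
Then at r₁ with £992.98/mo: n₂ = −ln(1 − r₁·B/P)/ln(1+r₁) ≈ 15.86 → 16 more payments.

19 months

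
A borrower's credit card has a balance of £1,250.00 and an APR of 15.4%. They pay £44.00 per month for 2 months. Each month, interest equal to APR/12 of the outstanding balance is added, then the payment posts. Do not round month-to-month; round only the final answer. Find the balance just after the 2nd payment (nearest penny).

Monthly rate r = 15.4%/12 = 1.28333% = 0.0128333.
Each month: B ← B·(1+r) − £44.00.
Month 1: interest £16.04; balance after payment £1,222.04.
Month 2: interest £15.68; balance after payment £1,193.72.

£1,193.72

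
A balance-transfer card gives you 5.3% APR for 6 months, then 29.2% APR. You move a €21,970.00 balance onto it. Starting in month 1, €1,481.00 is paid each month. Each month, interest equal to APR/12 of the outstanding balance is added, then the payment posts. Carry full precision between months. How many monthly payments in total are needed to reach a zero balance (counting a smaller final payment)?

17 payments

Promo months 1–6 at r₀ = 5.3%/12 = 0.00441667; months 7+ at r₁ = 29.2%/12 = 0.0243333.
After month 6: iterate B ← B·(1+r₀) − €1,481.00 for 6 months → €13,573.98.
Then at r₁ with €1,481.00/mo: n₂ = −ln(1 − r₁·B/P)/ln(1+r₁) ≈ 10.50 → 11 more payments.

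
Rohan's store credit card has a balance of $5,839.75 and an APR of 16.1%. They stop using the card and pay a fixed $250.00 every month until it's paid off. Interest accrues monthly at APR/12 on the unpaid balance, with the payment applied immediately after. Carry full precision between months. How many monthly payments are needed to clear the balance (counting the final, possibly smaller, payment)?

29 months

Monthly rate r = 16.1%/12 = 1.34167% = 0.0134167.
Recurrence: B ← B·(1+r) − $250.00.
Month 1: interest $78.35; balance after payment $5,668.10.
Month 2: interest $76.05; balance after payment $5,494.15.
Closed form: n = −ln(1 − rB₀/P)/ln(1+r) = −ln(0.6866)/ln(1.01342) ≈ 28.213, so the balance reaches zero during payment 29.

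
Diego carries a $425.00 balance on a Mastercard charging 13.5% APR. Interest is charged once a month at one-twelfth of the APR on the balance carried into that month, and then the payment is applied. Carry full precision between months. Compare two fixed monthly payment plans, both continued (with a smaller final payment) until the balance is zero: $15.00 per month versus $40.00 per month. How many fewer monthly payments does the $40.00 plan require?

23 fewer payments

Monthly rate r = 13.5%/12 = 1.125% = 0.01125.
At $15.00/mo: n = ⌈−ln(1 − rB₀/P)/ln(1+r)⌉ = 35 payments (last $4.66); total interest = total paid − $425.00 = $89.66.
At $40.00/mo: 12 payments (last $15.22); total interest $30.22.
Payments saved = 35 − 12 = 23.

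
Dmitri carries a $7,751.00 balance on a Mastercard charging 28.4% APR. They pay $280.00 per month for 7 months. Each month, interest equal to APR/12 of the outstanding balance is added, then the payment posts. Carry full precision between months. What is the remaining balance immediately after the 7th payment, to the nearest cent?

Monthly rate r = 28.4%/12 = 2.36667% = 0.0236667.
Each month: B ← B·(1+r) − $280.00.
Month 1: interest $183.44; balance after payment $7,654.44.
Month 2: interest $181.16; balance after payment $7,555.60.
Month 3: interest $178.82; balance after payment $7,454.41.
Month 4: interest $176.42; balance after payment $7,350.83.
Month 5: interest $173.97; balance after payment $7,244.80.
Month 6: interest $171.46; balance after payment $7,136.26.
Month 7: interest $168.89; balance after payment $7,025.15.

$7,025.15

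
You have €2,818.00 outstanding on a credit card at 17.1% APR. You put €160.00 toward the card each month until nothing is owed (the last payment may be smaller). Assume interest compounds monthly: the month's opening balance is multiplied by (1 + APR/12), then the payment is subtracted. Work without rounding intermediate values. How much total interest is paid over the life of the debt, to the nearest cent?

€450.11

Monthly rate r = 17.1%/12 = 1.425% = 0.01425.
Payoff takes n = ⌈−ln(1 − rB₀/P)/ln(1+r)⌉ = ⌈20.424⌉ = 21 payments; the last is €68.11.
Total paid = 20·€160.00 + €68.11 = €3,268.11.
Total interest = total paid − principal = €3,268.11 − €2,818.00 = €450.11.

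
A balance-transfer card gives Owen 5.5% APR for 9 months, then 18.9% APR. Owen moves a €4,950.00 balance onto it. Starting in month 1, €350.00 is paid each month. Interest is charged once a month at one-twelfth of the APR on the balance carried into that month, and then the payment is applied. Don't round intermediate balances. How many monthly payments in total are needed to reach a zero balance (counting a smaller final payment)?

15 payments

Promo months 1–9 at r₀ = 5.5%/12 = 0.00458333; months 10+ at r₁ = 18.9%/12 = 0.01575.
After month 9: iterate B ← B·(1+r₀) − €350.00 for 9 months → €1,949.60.
Then at r₁ with €350.00/mo: n₂ = −ln(1 − r₁·B/P)/ln(1+r₁) ≈ 5.88 → 6 more payments.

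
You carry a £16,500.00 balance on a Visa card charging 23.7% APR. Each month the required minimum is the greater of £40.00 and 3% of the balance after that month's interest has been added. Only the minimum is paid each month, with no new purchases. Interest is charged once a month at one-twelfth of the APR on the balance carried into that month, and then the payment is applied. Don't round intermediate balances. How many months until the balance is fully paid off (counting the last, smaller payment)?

286 months

Monthly rate r = 23.7%/12 = 1.975% = 0.01975.
While 3% of the post-interest balance exceeds £40.00, each month B ← (B·(1+r))·(1 − 0.03), i.e. B shrinks by the factor (1+r)·0.97 = 0.98916.
This holds for months 1–233. Entering month 234 the balance is £1,301.17; 3% of the post-interest balance is now below £40.00, so the flat £40.00 minimum applies from here.
From month 234 a fixed £40.00 at rate r clears £1,301.17 in 53 more payments. Total: 233 + 53 = 286 months.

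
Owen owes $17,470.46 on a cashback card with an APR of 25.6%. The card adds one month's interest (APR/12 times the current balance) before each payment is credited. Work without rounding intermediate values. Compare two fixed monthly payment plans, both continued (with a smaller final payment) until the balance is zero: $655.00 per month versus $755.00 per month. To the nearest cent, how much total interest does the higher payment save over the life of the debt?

$1,776.05

Monthly rate r = 25.6%/12 = 2.13333% = 0.0213333.
At $655.00/mo: n = ⌈−ln(1 − rB₀/P)/ln(1+r)⌉ = 40 payments (last $572.53); total interest = total paid − $17,470.46 = $8,647.07.
At $755.00/mo: 33 payments (last $181.48); total interest $6,871.02.
Interest saved = $8,647.07 − $6,871.02 = $1,776.05.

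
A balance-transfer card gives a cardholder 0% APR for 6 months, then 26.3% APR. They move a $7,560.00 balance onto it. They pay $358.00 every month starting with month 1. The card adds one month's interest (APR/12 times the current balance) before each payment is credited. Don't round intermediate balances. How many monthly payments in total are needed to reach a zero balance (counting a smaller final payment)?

Promo months 1–6 at r₀ = 0%/12 = 0; months 7+ at r₁ = 26.3%/12 = 0.0219167.
After month 6 (no interest yet): B = $7,560.00 − 6·$358.00 = $5,412.00.
Then at r₁ with $358.00/mo: n₂ = −ln(1 − r₁·B/P)/ln(1+r₁) ≈ 18.56 → 19 more payments.

25 months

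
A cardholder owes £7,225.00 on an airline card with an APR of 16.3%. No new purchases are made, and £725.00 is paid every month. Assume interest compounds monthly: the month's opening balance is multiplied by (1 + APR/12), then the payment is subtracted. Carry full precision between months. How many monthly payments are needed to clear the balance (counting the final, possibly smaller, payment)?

11 months

Monthly rate r = 16.3%/12 = 1.35833% = 0.0135833.
Recurrence: B ← B·(1+r) − £725.00.
Month 1: interest £98.14; balance after payment £6,598.14.
Month 2: interest £89.62; balance after payment £5,962.76.
Closed form: n = −ln(1 − rB₀/P)/ln(1+r) = −ln(0.86464)/ln(1.01358) ≈ 10.780, so the balance reaches zero during payment 11.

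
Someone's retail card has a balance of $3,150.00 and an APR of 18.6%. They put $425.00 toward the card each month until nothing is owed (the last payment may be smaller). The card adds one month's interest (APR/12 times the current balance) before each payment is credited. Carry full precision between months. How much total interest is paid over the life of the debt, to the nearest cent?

$222.18

Monthly rate r = 18.6%/12 = 1.55% = 0.0155.
Payoff takes n = ⌈−ln(1 − rB₀/P)/ln(1+r)⌉ = ⌈7.934⌉ = 8 payments; the last is $397.18.
Total paid = 7·$425.00 + $397.18 = $3,372.18.
Total interest = total paid − principal = $3,372.18 − $3,150.00 = $222.18.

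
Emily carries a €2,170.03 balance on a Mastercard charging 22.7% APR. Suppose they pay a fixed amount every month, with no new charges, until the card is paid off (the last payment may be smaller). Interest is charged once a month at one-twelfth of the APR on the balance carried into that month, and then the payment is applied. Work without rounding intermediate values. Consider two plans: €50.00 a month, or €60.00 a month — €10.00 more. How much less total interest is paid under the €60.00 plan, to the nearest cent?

€899.90

Monthly rate r = 22.7%/12 = 1.89167% = 0.0189167.
At €50.00/mo: n = ⌈−ln(1 − rB₀/P)/ln(1+r)⌉ = 92 payments (last €40.10); total interest = total paid − €2,170.03 = €2,420.07.
At €60.00/mo: 62 payments (last €30.20); total interest €1,520.17.
Interest saved = €2,420.07 − €1,520.17 = €899.90.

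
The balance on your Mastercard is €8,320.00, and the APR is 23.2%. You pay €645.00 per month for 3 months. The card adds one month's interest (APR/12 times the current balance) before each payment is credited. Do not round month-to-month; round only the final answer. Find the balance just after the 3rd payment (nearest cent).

Monthly rate r = 23.2%/12 = 1.93333% = 0.0193333.
Each month: B ← B·(1+r) − €645.00.
Month 1: interest €160.85; balance after payment €7,835.85.
Month 2: interest €151.49; balance after payment €7,342.35.
Month 3: interest €141.95; balance after payment €6,839.30.

€6,839.30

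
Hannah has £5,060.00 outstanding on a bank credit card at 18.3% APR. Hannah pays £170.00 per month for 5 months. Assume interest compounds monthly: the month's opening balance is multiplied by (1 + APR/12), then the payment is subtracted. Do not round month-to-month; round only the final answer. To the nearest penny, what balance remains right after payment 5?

Monthly rate r = 18.3%/12 = 1.525% = 0.01525.
Each month: B ← B·(1+r) − £170.00.
Month 1: interest £77.17; balance after payment £4,967.16.
Month 2: interest £75.75; balance after payment £4,872.91.
Month 3: interest £74.31; balance after payment £4,777.23.
Month 4: interest £72.85; balance after payment £4,680.08.
Month 5: interest £71.37; balance after payment £4,581.45.

£4,581.45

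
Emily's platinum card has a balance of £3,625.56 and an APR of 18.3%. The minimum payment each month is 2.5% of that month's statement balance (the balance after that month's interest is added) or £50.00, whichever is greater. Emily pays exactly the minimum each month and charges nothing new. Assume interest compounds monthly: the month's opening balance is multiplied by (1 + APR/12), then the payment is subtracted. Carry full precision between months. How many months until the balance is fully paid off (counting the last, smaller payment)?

Monthly rate r = 18.3%/12 = 1.525% = 0.01525.
While 2.5% of the post-interest balance exceeds £50.00, each month B ← (B·(1+r))·(1 − 0.025), i.e. B shrinks by the factor (1+r)·0.975 = 0.98987.
This holds for months 1–60. Entering month 61 the balance is £1,968.03; 2.5% of the post-interest balance is now below £50.00, so the flat £50.00 minimum applies from here.
From month 61 a fixed £50.00 at rate r clears £1,968.03 in 61 more payments. Total: 60 + 61 = 121 months.

121 months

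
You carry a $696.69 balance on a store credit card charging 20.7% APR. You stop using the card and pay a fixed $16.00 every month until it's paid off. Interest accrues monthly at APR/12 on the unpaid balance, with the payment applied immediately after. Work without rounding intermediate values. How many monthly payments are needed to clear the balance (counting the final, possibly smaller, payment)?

82 months

Monthly rate r = 20.7%/12 = 1.725% = 0.01725.
Recurrence: B ← B·(1+r) − $16.00.
Month 1: interest $12.02; balance after payment $692.71.
Month 2: interest $11.95; balance after payment $688.66.
Closed form: n = −ln(1 − rB₀/P)/ln(1+r) = −ln(0.24888)/ln(1.01725) ≈ 81.318, so the balance reaches zero during payment 82.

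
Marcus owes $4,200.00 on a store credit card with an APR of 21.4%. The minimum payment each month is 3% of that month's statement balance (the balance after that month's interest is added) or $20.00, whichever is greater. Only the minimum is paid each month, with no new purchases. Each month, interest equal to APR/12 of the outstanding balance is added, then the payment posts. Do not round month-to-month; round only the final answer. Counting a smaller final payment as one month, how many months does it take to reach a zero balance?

195 months

Monthly rate r = 21.4%/12 = 1.78333% = 0.0178333.
While 3% of the post-interest balance exceeds $20.00, each month B ← (B·(1+r))·(1 − 0.03), i.e. B shrinks by the factor (1+r)·0.97 = 0.9873.
This holds for months 1–146. Entering month 147 the balance is $649.71; 3% of the post-interest balance is now below $20.00, so the flat $20.00 minimum applies from here.
From month 147 a fixed $20.00 at rate r clears $649.71 in 49 more payments. Total: 146 + 49 = 195 months.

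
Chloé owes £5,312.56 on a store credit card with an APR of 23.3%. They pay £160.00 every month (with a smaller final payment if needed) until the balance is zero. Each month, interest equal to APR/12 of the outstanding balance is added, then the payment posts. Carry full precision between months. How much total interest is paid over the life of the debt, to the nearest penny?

Monthly rate r = 23.3%/12 = 1.94167% = 0.0194167.
Payoff takes n = ⌈−ln(1 − rB₀/P)/ln(1+r)⌉ = ⌈53.810⌉ = 54 payments; the last is £129.83.
Total paid = 53·£160.00 + £129.83 = £8,609.83.
Total interest = total paid − principal = £8,609.83 − £5,312.56 = £3,297.27.

£3,297.27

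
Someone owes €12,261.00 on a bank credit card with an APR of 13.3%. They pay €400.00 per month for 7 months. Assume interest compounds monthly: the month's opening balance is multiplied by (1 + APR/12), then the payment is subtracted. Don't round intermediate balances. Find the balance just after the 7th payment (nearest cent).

€10,349.63

Monthly rate r = 13.3%/12 = 1.10833% = 0.0110833.
Each month: B ← B·(1+r) − €400.00.
Month 1: interest €135.89; balance after payment €11,996.89.
Month 2: interest €132.97; balance after payment €11,729.86.
Month 3: interest €130.01; balance after payment €11,459.86.
Month 4: interest €127.01; balance after payment €11,186.88.
Month 5: interest €123.99; balance after payment €10,910.87.
Month 6: interest €120.93; balance after payment €10,631.79.
Month 7: interest €117.84; balance after payment €10,349.63.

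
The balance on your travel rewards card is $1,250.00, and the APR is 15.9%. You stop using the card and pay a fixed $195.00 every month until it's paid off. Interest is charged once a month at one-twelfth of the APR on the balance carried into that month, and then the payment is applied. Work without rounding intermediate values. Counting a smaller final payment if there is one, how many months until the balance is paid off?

Monthly rate r = 15.9%/12 = 1.325% = 0.01325.
Recurrence: B ← B·(1+r) − $195.00.
Month 1: interest $16.56; balance after payment $1,071.56.
Month 2: interest $14.20; balance after payment $890.76.
Closed form: n = −ln(1 − rB₀/P)/ln(1+r) = −ln(0.91506)/ln(1.01325) ≈ 6.743, so the balance reaches zero during payment 7.

7 months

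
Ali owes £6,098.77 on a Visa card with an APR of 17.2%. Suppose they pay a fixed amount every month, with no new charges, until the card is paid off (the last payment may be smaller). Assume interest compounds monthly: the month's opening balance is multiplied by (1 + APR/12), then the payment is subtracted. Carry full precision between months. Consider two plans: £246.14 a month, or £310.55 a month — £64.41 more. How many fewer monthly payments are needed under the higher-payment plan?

Monthly rate r = 17.2%/12 = 1.43333% = 0.0143333.
At £246.14/mo: n = ⌈−ln(1 − rB₀/P)/ln(1+r)⌉ = 31 payments (last £204.06); total interest = total paid − £6,098.77 = £1,489.49.
At £310.55/mo: 24 payments (last £71.19); total interest £1,115.07.
Payments saved = 31 − 24 = 7.

7 fewer payments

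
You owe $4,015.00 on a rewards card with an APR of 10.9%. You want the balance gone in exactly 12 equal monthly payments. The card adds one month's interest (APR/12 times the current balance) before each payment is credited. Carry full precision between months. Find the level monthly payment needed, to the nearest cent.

$354.67

Monthly rate r = 10.9%/12 = 0.908333% = 0.00908333.
Level-payment amortization: P = B₀·r / (1 − (1+r)^(−n)) = 4015.00·0.00908333 / (1 − 1.00908^(−12)).
Denominator 1 − (1+r)^(−12) = 0.102828225.
P = 36.4696 / 0.102828225 ≈ 354.67.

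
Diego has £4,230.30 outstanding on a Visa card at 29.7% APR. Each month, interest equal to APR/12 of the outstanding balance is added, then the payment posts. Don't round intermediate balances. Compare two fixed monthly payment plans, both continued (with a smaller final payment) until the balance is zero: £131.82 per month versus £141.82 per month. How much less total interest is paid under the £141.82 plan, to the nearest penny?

£749.97

Monthly rate r = 29.7%/12 = 2.475% = 0.02475.
At £131.82/mo: n = ⌈−ln(1 − rB₀/P)/ln(1+r)⌉ = 65 payments (last £89.03); total interest = total paid − £4,230.30 = £4,295.21.
At £141.82/mo: 55 payments (last £117.26); total interest £3,545.24.
Interest saved = £4,295.21 − £3,545.24 = £749.97.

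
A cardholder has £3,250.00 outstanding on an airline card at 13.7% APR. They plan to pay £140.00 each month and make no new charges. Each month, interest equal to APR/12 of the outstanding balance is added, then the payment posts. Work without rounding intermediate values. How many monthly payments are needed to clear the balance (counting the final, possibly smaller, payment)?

28 months

Monthly rate r = 13.7%/12 = 1.14167% = 0.0114167.
Recurrence: B ← B·(1+r) − £140.00.
Month 1: interest £37.10; balance after payment £3,147.10.
Month 2: interest £35.93; balance after payment £3,043.03.
Closed form: n = −ln(1 − rB₀/P)/ln(1+r) = −ln(0.73497)/ln(1.01142) ≈ 27.125, so the balance reaches zero during payment 28.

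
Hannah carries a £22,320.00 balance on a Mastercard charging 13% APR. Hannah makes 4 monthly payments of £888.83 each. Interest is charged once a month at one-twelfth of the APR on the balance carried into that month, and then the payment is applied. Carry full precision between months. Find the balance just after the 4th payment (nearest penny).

£19,689.52

Monthly rate r = 13%/12 = 1.08333% = 0.0108333.
Each month: B ← B·(1+r) − £888.83.
Month 1: interest £241.80; balance after payment £21,672.97.
Month 2: interest £234.79; balance after payment £21,018.93.
Month 3: interest £227.71; balance after payment £20,357.81.
Month 4: interest £220.54; balance after payment £19,689.52.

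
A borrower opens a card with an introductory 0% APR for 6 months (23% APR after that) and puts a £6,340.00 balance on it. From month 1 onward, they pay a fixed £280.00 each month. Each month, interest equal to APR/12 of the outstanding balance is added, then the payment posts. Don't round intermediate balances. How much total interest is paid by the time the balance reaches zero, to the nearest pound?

Promo months 1–6 at r₀ = 0%/12 = 0; months 7+ at r₁ = 23%/12 = 0.0191667.
After month 6 (no interest yet): B = £6,340.00 − 6·£280.00 = £4,660.00.
Then at r₁ with £280.00/mo: n₂ = −ln(1 − r₁·B/P)/ln(1+r₁) ≈ 20.24 → 21 more payments.
Total paid = 26·£280.00 + £66.40 = £7,346.40; interest = £7,346.40 − £6,340.00 = £1,006.40.

£1,006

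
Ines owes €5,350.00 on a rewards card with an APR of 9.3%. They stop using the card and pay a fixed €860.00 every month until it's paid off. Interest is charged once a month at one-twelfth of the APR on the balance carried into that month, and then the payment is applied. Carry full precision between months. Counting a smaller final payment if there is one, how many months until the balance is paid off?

Monthly rate r = 9.3%/12 = 0.775% = 0.00775.
Recurrence: B ← B·(1+r) − €860.00.
Month 1: interest €41.46; balance after payment €4,531.46.
Month 2: interest €35.12; balance after payment €3,706.58.
Closed form: n = −ln(1 − rB₀/P)/ln(1+r) = −ln(0.95179)/ln(1.00775) ≈ 6.401, so the balance reaches zero during payment 7.

7 payments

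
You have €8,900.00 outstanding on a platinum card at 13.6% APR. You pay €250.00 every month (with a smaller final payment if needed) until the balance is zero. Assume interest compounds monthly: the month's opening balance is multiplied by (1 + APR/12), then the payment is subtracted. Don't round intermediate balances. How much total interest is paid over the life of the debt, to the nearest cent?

Monthly rate r = 13.6%/12 = 1.13333% = 0.0113333.
Payoff takes n = ⌈−ln(1 − rB₀/P)/ln(1+r)⌉ = ⌈45.842⌉ = 46 payments; the last is €210.68.
Total paid = 45·€250.00 + €210.68 = €11,460.68.
Total interest = total paid − principal = €11,460.68 − €8,900.00 = €2,560.68.

€2,560.68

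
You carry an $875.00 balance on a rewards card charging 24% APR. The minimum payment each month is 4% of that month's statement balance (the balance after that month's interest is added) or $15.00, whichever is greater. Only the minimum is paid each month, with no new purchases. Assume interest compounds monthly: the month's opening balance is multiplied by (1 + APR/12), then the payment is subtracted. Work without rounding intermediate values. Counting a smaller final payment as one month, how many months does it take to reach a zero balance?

76 months

Monthly rate r = 24%/12 = 2% = 0.02.
While 4% of the post-interest balance exceeds $15.00, each month B ← (B·(1+r))·(1 − 0.04), i.e. B shrinks by the factor (1+r)·0.96 = 0.9792.
This holds for months 1–42. Entering month 43 the balance is $361.92; 4% of the post-interest balance is now below $15.00, so the flat $15.00 minimum applies from here.
From month 43 a fixed $15.00 at rate r clears $361.92 in 34 more payments. Total: 42 + 34 = 76 months.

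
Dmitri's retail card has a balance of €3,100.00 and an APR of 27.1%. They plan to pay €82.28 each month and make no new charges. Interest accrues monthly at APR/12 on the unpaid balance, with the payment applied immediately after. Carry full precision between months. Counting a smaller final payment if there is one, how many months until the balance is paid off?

86 payments

Monthly rate r = 27.1%/12 = 2.25833% = 0.0225833.
Recurrence: B ← B·(1+r) − €82.28.
Month 1: interest €70.01; balance after payment €3,087.73.
Month 2: interest €69.73; balance after payment €3,075.18.
Closed form: n = −ln(1 − rB₀/P)/ln(1+r) = −ln(0.14915)/ln(1.02258) ≈ 85.206, so the balance reaches zero during payment 86.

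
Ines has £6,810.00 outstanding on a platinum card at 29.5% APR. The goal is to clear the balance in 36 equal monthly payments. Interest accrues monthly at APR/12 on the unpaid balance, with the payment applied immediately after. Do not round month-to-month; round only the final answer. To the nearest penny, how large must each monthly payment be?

£287.23

Monthly rate r = 29.5%/12 = 2.45833% = 0.0245833.
Level-payment amortization: P = B₀·r / (1 − (1+r)^(−n)) = 6810.00·0.0245833 / (1 − 1.02458^(−36)).
Denominator 1 − (1+r)^(−36) = 0.582844795.
P = 167.412 / 0.582844795 ≈ 287.23.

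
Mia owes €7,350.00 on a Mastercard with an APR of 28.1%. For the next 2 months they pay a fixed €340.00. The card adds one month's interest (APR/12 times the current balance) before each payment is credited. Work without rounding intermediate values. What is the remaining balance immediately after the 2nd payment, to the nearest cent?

€7,010.29

Monthly rate r = 28.1%/12 = 2.34167% = 0.0234167.
Each month: B ← B·(1+r) − €340.00.
Month 1: interest €172.11; balance after payment €7,182.11.
Month 2: interest €168.18; balance after payment €7,010.29.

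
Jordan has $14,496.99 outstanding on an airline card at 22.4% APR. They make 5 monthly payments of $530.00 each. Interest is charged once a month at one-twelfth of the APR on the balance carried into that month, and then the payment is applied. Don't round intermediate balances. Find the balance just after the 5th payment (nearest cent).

Monthly rate r = 22.4%/12 = 1.86667% = 0.0186667.
Each month: B ← B·(1+r) − $530.00.
Month 1: interest $270.61; balance after payment $14,237.60.
Month 2: interest $265.77; balance after payment $13,973.37.
Month 3: interest $260.84; balance after payment $13,704.21.
Month 4: interest $255.81; balance after payment $13,430.02.
Month 5: interest $250.69; balance after payment $13,150.71.

$13,150.71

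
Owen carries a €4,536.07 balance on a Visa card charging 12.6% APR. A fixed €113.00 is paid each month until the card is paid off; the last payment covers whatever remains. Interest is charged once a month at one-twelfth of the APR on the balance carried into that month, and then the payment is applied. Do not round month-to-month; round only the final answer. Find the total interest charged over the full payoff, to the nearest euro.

Monthly rate r = 12.6%/12 = 1.05% = 0.0105.
Payoff takes n = ⌈−ln(1 − rB₀/P)/ln(1+r)⌉ = ⌈52.397⌉ = 53 payments; the last is €45.05.
Total paid = 52·€113.00 + €45.05 = €5,921.05.
Total interest = total paid − principal = €5,921.05 − €4,536.07 = €1,384.98.

€1,385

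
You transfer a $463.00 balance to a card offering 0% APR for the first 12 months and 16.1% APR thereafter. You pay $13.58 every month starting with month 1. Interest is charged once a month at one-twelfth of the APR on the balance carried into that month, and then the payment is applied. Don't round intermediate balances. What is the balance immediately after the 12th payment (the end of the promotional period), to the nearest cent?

Promo months 1–12 at r₀ = 0%/12 = 0; months 13+ at r₁ = 16.1%/12 = 0.0134167.
After month 12 (no interest yet): B = $463.00 − 12·$13.58 = $300.04.

$300.04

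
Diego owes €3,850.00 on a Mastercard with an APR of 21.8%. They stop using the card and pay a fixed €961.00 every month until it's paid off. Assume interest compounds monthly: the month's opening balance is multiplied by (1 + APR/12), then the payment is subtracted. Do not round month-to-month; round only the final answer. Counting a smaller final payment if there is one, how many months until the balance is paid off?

Monthly rate r = 21.8%/12 = 1.81667% = 0.0181667.
Recurrence: B ← B·(1+r) − €961.00.
Month 1: interest €69.94; balance after payment €2,958.94.
Month 2: interest €53.75; balance after payment €2,051.70.
Month 3: interest €37.27; balance after payment €1,127.97.
Month 4: interest €20.49; balance after payment €187.46.
Month 5: interest €3.41; balance after payment €0.00.

5 payments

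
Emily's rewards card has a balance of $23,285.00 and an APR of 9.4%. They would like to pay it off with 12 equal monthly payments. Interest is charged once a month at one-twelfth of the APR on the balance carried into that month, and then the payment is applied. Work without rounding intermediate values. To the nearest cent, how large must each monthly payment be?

$2,040.63

Monthly rate r = 9.4%/12 = 0.783333% = 0.00783333.
Level-payment amortization: P = B₀·r / (1 − (1+r)^(−n)) = 23285.00·0.00783333 / (1 − 1.00783^(−12)).
Denominator 1 − (1+r)^(−12) = 0.0893837809.
P = 182.399 / 0.0893837809 ≈ 2040.63.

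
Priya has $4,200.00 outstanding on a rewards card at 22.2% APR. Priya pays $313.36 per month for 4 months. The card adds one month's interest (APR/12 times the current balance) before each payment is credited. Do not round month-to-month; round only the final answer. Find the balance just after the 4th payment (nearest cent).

$3,230.88

Monthly rate r = 22.2%/12 = 1.85% = 0.0185.
Each month: B ← B·(1+r) − $313.36.
Month 1: interest $77.70; balance after payment $3,964.34.
Month 2: interest $73.34; balance after payment $3,724.32.
Month 3: interest $68.90; balance after payment $3,479.86.
Month 4: interest $64.38; balance after payment $3,230.88.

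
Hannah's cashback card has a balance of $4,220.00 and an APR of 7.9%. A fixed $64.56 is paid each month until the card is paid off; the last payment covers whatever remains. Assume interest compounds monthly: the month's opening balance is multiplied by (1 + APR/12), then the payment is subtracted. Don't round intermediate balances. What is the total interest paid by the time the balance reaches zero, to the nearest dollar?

$1,316

Monthly rate r = 7.9%/12 = 0.658333% = 0.00658333.
Payoff takes n = ⌈−ln(1 − rB₀/P)/ln(1+r)⌉ = ⌈85.752⌉ = 86 payments; the last is $48.61.
Total paid = 85·$64.56 + $48.61 = $5,536.21.
Total interest = total paid − principal = $5,536.21 − $4,220.00 = $1,316.21.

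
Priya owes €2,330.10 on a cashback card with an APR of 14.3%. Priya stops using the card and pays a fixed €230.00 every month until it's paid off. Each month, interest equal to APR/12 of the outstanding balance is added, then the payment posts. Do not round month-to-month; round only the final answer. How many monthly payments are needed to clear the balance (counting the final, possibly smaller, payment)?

11 payments

Monthly rate r = 14.3%/12 = 1.19167% = 0.0119167.
Recurrence: B ← B·(1+r) − €230.00.
Month 1: interest €27.77; balance after payment €2,127.87.
Month 2: interest €25.36; balance after payment €1,923.22.
Closed form: n = −ln(1 − rB₀/P)/ln(1+r) = −ln(0.87927)/ln(1.01192) ≈ 10.861, so the balance reaches zero during payment 11.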